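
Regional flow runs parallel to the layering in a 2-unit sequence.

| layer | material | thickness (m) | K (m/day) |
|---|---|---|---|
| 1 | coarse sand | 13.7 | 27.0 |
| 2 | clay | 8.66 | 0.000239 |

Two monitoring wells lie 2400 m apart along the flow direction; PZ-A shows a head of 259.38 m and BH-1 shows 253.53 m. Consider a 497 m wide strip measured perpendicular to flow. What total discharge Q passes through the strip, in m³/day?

448

Flow is parallel to layering, so each bed carries its own Darcy discharge and the transmissivities add.
Σ(K_i·b_i) = 27.0×13.7 + 0.000239×8.66 = 369.9 m²/day.
Hydraulic gradient i = (259.38 − 253.53) / 2400 = 5.85 / 2400 = 0.002437.
Q = Σ(K_i·b_i) · W · i = 369.9 × 497 × 0.002437 = 448.1 m³/day.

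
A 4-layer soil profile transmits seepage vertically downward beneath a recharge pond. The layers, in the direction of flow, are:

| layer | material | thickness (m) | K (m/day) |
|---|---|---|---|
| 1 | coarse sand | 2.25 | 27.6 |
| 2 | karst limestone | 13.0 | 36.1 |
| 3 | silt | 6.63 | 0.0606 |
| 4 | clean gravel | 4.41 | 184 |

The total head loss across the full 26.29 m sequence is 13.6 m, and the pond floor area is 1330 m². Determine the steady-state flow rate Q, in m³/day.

165

Flow is perpendicular to layering, so the layers act in series and the equivalent K is the thickness-weighted harmonic mean.
Total thickness L = 2.25 + 13.0 + 6.63 + 4.41 = 26.29 m.
Σ(b_i/K_i) = 2.25/27.6 + 13.0/36.1 + 6.63/0.0606 + 4.41/184 = 109.9 d.
K_eq = L / Σ(b_i/K_i) = 26.29 / 109.9 = 0.2393 m/day.
Q = K_eq · A · (Δh/L) = 0.2393 × 1330 × (13.6/26.29) = 164.6 m³/day.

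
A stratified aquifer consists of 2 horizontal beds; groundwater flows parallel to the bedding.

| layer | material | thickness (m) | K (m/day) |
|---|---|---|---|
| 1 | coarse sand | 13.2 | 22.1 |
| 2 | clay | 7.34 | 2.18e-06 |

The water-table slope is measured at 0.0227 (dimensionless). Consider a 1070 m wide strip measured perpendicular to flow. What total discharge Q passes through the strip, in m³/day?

Flow is parallel to layering, so each bed carries its own Darcy discharge and the transmissivities add.
Σ(K_i·b_i) = 22.1×13.2 + 2.18e-06×7.34 = 291.7 m²/day.
Hydraulic gradient i = 0.0227.
Q = Σ(K_i·b_i) · W · i = 291.7 × 1070 × 0.02270 = 7086 m³/day.

7090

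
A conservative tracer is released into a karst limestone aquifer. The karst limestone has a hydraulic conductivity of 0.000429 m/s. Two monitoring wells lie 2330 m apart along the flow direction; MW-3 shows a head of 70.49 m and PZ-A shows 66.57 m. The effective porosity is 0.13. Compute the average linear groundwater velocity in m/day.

Convert K: 0.000429 m/s × 86400 = 37.07 m/day.
Hydraulic gradient i = (70.49 − 66.57) / 2330 = 3.92 / 2330 = 0.001682.
Darcy flux q = K · i = 37.07 × 0.001682 = 0.06236 m/day.
Seepage velocity v = q / n_e = 0.06236 / 0.13 = 0.4797 m/day.

0.480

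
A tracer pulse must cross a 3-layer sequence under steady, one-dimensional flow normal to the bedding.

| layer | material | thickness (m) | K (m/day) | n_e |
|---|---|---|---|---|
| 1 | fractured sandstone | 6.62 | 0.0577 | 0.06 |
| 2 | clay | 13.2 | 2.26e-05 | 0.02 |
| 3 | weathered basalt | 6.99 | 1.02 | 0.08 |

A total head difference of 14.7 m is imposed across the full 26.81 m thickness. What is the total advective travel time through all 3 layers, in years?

133

With flow normal to the layers, continuity requires the same specific discharge q through every layer.
Σ(b_i/K_i) = 6.62/0.0577 + 13.2/2.26e-05 + 6.99/1.02 = 5.842e+05 d.
q = Δh / Σ(b_i/K_i) = 14.7 / 5.842e+05 = 2.516e-05 m/day.
In each layer the seepage velocity is v_i = q/n_i, so the layer transit time is t_i = b_i·n_i / q:
  layer 1 (fractured sandstone): t_1 = 6.62 × 0.06 / 2.516e-05 = 15785 d
  layer 2 (clay): t_2 = 13.2 × 0.02 / 2.516e-05 = 10492 d
  layer 3 (weathered basalt): t_3 = 6.99 × 0.08 / 2.516e-05 = 22223 d
Total t = Σ t_i = 48500 days = 132.8 years.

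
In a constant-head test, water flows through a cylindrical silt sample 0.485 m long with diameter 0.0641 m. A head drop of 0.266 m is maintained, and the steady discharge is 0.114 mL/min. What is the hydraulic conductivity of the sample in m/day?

0.0928

Cross-sectional area A = π·(d/2)² = π × (0.0641/2)² = 0.003227 m².
Convert discharge: 0.114 mL/min = 1.900e-09 m³/s.
Darcy's law rearranged: K = Q·L / (A·Δh) = 1.900e-09 × 0.485 / (0.003227 × 0.266) = 1.074e-06 m/s = 0.09275 m/day.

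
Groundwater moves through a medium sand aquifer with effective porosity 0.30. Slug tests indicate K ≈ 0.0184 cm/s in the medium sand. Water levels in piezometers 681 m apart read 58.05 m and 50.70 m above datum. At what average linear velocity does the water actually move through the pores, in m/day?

Convert K: 0.0184 cm/s × 864 = 15.90 m/day.
Hydraulic gradient i = (58.05 − 50.70) / 681 = 7.35 / 681 = 0.01079.
Darcy flux q = K · i = 15.90 × 0.01079 = 0.1716 m/day.
Seepage velocity v = q / n_e = 0.1716 / 0.30 = 0.5719 m/day.

0.572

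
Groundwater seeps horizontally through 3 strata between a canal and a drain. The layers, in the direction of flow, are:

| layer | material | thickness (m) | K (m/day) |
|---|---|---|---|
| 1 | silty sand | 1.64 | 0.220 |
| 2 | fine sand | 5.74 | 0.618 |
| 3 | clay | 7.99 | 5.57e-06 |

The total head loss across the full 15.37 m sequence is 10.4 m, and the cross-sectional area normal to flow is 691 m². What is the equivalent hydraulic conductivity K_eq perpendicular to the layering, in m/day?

1.07e-05

Flow is perpendicular to layering, so the layers act in series and the equivalent K is the thickness-weighted harmonic mean.
Total thickness L = 1.64 + 5.74 + 7.99 = 15.37 m.
Σ(b_i/K_i) = 1.64/0.220 + 5.74/0.618 + 7.99/5.57e-06 = 1.434e+06 d.
K_eq = L / Σ(b_i/K_i) = 15.37 / 1.434e+06 = 1.071e-05 m/day.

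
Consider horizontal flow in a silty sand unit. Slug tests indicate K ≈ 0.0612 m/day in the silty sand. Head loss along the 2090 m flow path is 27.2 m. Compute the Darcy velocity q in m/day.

Hydraulic gradient i = Δh / L = 27.2 / 2090 = 0.01301.
Specific discharge q = K · i = 0.06120 × 0.01301 = 0.0007965 m/day.

0.000796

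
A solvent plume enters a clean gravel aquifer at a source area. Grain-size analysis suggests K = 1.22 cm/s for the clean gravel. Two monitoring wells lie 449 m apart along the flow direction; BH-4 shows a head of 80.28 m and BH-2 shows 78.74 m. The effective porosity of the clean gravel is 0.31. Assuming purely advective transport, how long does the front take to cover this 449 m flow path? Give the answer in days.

Convert K: 1.22 cm/s × 864 = 1054 m/day.
Hydraulic gradient i = (80.28 − 78.74) / 449 = 1.54 / 449 = 0.003430.
Darcy flux q = K · i = 1054 × 0.003430 = 3.615 m/day.
Seepage velocity v = q / n_e = 3.615 / 0.31 = 11.66 m/day.
Travel time t = L / v = 449 / 11.66 = 38.50 days.

38.5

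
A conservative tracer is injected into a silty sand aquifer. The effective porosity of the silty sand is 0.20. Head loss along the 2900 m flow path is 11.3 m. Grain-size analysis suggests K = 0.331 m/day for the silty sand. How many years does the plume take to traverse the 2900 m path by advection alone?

Hydraulic gradient i = Δh / L = 11.3 / 2900 = 0.003897.
Darcy flux q = K · i = 0.3310 × 0.003897 = 0.001290 m/day.
Seepage velocity v = q / n_e = 0.001290 / 0.20 = 0.006449 m/day.
Travel time t = L / v = 2900 / 0.006449 = 4.497e+05 days = 1231 years.

1230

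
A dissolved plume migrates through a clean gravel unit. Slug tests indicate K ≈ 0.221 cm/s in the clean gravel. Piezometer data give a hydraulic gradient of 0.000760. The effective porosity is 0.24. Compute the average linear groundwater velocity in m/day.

0.605

Convert K: 0.221 cm/s × 864 = 190.9 m/day.
Hydraulic gradient i = 0.000760.
Darcy flux q = K · i = 190.9 × 0.0007600 = 0.1451 m/day.
Seepage velocity v = q / n_e = 0.1451 / 0.24 = 0.6047 m/day.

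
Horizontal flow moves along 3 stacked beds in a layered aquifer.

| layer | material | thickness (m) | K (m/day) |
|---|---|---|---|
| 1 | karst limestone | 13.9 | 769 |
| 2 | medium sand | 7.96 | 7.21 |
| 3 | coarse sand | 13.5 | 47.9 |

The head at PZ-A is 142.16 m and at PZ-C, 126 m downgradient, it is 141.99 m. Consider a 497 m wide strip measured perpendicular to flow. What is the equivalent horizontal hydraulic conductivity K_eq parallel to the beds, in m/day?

Flow is parallel to layering, so each bed carries its own Darcy discharge and the transmissivities add.
Σ(K_i·b_i) = 769×13.9 + 7.21×7.96 + 47.9×13.5 = 11393 m²/day.
Total thickness b = 35.36 m, so K_eq = Σ(K_i·b_i)/b = 322.2 m/day.

322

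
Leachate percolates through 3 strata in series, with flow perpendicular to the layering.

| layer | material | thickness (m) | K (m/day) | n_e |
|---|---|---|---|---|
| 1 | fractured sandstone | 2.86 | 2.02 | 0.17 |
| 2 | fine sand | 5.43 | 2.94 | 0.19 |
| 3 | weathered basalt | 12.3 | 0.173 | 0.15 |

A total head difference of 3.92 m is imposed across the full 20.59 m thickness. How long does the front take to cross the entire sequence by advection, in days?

63.8

With flow normal to the layers, continuity requires the same specific discharge q through every layer.
Σ(b_i/K_i) = 2.86/2.02 + 5.43/2.94 + 12.3/0.173 = 74.36 d.
q = Δh / Σ(b_i/K_i) = 3.92 / 74.36 = 0.05272 m/day.
In each layer the seepage velocity is v_i = q/n_i, so the layer transit time is t_i = b_i·n_i / q:
  layer 1 (fractured sandstone): t_1 = 2.86 × 0.17 / 0.05272 = 9.223 d
  layer 2 (fine sand): t_2 = 5.43 × 0.19 / 0.05272 = 19.57 d
  layer 3 (weathered basalt): t_3 = 12.3 × 0.15 / 0.05272 = 35.00 d
Total t = Σ t_i = 63.79 days.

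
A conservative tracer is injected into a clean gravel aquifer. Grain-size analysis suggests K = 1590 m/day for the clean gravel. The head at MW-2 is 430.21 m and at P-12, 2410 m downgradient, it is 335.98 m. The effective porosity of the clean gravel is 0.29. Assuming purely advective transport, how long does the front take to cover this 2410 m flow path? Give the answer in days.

11.2

Hydraulic gradient i = (430.21 − 335.98) / 2410 = 94.23 / 2410 = 0.03910.
Darcy flux q = K · i = 1590 × 0.03910 = 62.17 m/day.
Seepage velocity v = q / n_e = 62.17 / 0.29 = 214.4 m/day.
Travel time t = L / v = 2410 / 214.4 = 11.24 days.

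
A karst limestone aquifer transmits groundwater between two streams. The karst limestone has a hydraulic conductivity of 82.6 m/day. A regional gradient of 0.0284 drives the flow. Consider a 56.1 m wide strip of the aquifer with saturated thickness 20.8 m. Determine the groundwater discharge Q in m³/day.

Cross-sectional area A = 56.1 × 20.8 = 1167 m².
Hydraulic gradient i = 0.0284.
Darcy's law: Q = K · A · i = 82.60 × 1167 × 0.02840 = 2737 m³/day.

2740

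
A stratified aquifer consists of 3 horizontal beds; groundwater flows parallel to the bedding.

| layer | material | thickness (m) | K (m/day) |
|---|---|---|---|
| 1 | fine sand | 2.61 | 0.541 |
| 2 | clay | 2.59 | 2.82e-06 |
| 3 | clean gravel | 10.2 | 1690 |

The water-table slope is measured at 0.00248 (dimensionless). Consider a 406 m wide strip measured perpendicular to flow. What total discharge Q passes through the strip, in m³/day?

17400

Flow is parallel to layering, so each bed carries its own Darcy discharge and the transmissivities add.
Σ(K_i·b_i) = 0.541×2.61 + 2.82e-06×2.59 + 1690×10.2 = 17239 m²/day.
Hydraulic gradient i = 0.00248.
Q = Σ(K_i·b_i) · W · i = 17239 × 406 × 0.002480 = 17358 m³/day.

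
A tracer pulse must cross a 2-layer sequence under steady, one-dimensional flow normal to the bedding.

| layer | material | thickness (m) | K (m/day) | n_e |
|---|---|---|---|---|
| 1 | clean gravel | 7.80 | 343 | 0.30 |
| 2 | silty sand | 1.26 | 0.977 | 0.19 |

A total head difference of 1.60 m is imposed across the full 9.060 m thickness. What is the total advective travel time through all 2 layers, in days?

2.12

With flow normal to the layers, continuity requires the same specific discharge q through every layer.
Σ(b_i/K_i) = 7.80/343 + 1.26/0.977 = 1.312 d.
q = Δh / Σ(b_i/K_i) = 1.60 / 1.312 = 1.219 m/day.
In each layer the seepage velocity is v_i = q/n_i, so the layer transit time is t_i = b_i·n_i / q:
  layer 1 (clean gravel): t_1 = 7.80 × 0.30 / 1.219 = 1.919 d
  layer 2 (silty sand): t_2 = 1.26 × 0.19 / 1.219 = 0.1964 d
Total t = Σ t_i = 2.116 days.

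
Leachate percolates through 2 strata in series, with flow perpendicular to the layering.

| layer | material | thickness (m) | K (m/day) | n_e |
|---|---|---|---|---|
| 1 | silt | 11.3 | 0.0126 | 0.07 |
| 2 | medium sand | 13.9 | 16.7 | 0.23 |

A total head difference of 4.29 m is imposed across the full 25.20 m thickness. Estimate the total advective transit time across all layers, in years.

With flow normal to the layers, continuity requires the same specific discharge q through every layer.
Σ(b_i/K_i) = 11.3/0.0126 + 13.9/16.7 = 897.7 d.
q = Δh / Σ(b_i/K_i) = 4.29 / 897.7 = 0.004779 m/day.
In each layer the seepage velocity is v_i = q/n_i, so the layer transit time is t_i = b_i·n_i / q:
  layer 1 (silt): t_1 = 11.3 × 0.07 / 0.004779 = 165.5 d
  layer 2 (medium sand): t_2 = 13.9 × 0.23 / 0.004779 = 669.0 d
Total t = Σ t_i = 834.5 days = 2.285 years.

2.28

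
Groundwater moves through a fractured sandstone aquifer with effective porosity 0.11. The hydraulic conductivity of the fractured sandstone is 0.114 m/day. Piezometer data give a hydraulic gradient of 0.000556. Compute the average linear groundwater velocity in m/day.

Hydraulic gradient i = 0.000556.
Darcy flux q = K · i = 0.1140 × 0.0005560 = 6.338e-05 m/day.
Seepage velocity v = q / n_e = 6.338e-05 / 0.11 = 0.0005762 m/day.

0.000576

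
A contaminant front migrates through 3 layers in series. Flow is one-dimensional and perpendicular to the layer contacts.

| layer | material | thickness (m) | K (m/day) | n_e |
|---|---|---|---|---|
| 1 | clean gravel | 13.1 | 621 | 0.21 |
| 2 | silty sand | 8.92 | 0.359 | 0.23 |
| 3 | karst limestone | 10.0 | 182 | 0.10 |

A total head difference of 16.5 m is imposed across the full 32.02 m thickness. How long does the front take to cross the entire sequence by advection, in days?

8.76

With flow normal to the layers, continuity requires the same specific discharge q through every layer.
Σ(b_i/K_i) = 13.1/621 + 8.92/0.359 + 10.0/182 = 24.92 d.
q = Δh / Σ(b_i/K_i) = 16.5 / 24.92 = 0.6620 m/day.
In each layer the seepage velocity is v_i = q/n_i, so the layer transit time is t_i = b_i·n_i / q:
  layer 1 (clean gravel): t_1 = 13.1 × 0.21 / 0.6620 = 4.155 d
  layer 2 (silty sand): t_2 = 8.92 × 0.23 / 0.6620 = 3.099 d
  layer 3 (karst limestone): t_3 = 10.0 × 0.10 / 0.6620 = 1.510 d
Total t = Σ t_i = 8.765 days.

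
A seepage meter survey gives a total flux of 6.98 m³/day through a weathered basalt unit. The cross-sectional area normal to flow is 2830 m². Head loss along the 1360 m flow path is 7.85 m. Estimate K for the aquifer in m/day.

0.427

Hydraulic gradient i = Δh / L = 7.85 / 1360 = 0.005772.
From Q = K·A·i, K = Q / (A·i) = 6.98 / (2830 × 0.005772) = 0.4273 m/day.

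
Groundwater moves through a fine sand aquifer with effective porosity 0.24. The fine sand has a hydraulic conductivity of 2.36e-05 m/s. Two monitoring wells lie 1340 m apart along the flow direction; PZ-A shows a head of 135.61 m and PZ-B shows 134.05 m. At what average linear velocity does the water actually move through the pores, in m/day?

0.00989

Convert K: 2.36e-05 m/s × 86400 = 2.039 m/day.
Hydraulic gradient i = (135.61 − 134.05) / 1340 = 1.56 / 1340 = 0.001164.
Darcy flux q = K · i = 2.039 × 0.001164 = 0.002374 m/day.
Seepage velocity v = q / n_e = 0.002374 / 0.24 = 0.009891 m/day.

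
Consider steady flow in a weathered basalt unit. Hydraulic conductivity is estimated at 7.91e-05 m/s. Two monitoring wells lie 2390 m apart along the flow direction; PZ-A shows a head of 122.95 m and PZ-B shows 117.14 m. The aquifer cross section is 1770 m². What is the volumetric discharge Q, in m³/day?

29.4

Convert K: 7.91e-05 m/s × 86400 = 6.834 m/day.
Hydraulic gradient i = (122.95 − 117.14) / 2390 = 5.81 / 2390 = 0.002431.
Darcy's law: Q = K · A · i = 6.834 × 1770 × 0.002431 = 29.41 m³/day.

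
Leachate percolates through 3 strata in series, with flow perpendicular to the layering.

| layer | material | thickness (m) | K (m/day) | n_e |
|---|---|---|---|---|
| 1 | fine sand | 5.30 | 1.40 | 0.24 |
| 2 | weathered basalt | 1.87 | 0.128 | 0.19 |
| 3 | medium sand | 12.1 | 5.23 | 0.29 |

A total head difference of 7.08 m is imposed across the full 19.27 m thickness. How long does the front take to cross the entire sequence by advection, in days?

15.0

With flow normal to the layers, continuity requires the same specific discharge q through every layer.
Σ(b_i/K_i) = 5.30/1.40 + 1.87/0.128 + 12.1/5.23 = 20.71 d.
q = Δh / Σ(b_i/K_i) = 7.08 / 20.71 = 0.3419 m/day.
In each layer the seepage velocity is v_i = q/n_i, so the layer transit time is t_i = b_i·n_i / q:
  layer 1 (fine sand): t_1 = 5.30 × 0.24 / 0.3419 = 3.721 d
  layer 2 (weathered basalt): t_2 = 1.87 × 0.19 / 0.3419 = 1.039 d
  layer 3 (medium sand): t_3 = 12.1 × 0.29 / 0.3419 = 10.26 d
Total t = Σ t_i = 15.02 days.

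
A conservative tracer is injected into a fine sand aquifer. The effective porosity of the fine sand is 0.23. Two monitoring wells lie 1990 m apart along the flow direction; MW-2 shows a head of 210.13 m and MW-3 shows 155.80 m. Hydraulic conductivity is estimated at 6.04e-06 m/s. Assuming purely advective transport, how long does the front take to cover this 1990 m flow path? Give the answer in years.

Convert K: 6.04e-06 m/s × 86400 = 0.5219 m/day.
Hydraulic gradient i = (210.13 − 155.80) / 1990 = 54.33 / 1990 = 0.02730.
Darcy flux q = K · i = 0.5219 × 0.02730 = 0.01425 m/day.
Seepage velocity v = q / n_e = 0.01425 / 0.23 = 0.06195 m/day.
Travel time t = L / v = 1990 / 0.06195 = 32125 days = 87.95 years.

88.0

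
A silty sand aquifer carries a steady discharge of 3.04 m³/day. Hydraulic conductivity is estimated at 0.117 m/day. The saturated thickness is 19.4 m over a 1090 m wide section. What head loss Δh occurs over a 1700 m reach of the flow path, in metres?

2.09

Cross-sectional area A = 1090 × 19.4 = 21146 m².
From Q = K·A·i, i = Q / (K·A) = 3.04 / (0.1170 × 21146) = 0.001229.
Head loss Δh = i · L = 0.001229 × 1700 = 2.089 m.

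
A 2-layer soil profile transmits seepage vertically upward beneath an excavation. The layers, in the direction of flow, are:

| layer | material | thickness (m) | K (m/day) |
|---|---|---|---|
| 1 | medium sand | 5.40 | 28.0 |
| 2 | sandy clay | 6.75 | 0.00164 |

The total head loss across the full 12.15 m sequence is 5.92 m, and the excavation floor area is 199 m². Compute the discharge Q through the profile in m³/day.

0.286

Flow is perpendicular to layering, so the layers act in series and the equivalent K is the thickness-weighted harmonic mean.
Total thickness L = 5.40 + 6.75 = 12.15 m.
Σ(b_i/K_i) = 5.40/28.0 + 6.75/0.00164 = 4116 d.
K_eq = L / Σ(b_i/K_i) = 12.15 / 4116 = 0.002952 m/day.
Q = K_eq · A · (Δh/L) = 0.002952 × 199 × (5.92/12.15) = 0.2862 m³/day.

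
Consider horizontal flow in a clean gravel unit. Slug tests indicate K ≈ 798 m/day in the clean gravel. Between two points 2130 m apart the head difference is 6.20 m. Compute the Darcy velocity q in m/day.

Hydraulic gradient i = Δh / L = 6.20 / 2130 = 0.002911.
Specific discharge q = K · i = 798.0 × 0.002911 = 2.323 m/day.

2.32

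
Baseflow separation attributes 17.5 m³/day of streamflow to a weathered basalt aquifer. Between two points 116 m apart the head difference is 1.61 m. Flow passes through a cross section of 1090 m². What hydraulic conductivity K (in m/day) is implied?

1.16

Hydraulic gradient i = Δh / L = 1.61 / 116 = 0.01388.
From Q = K·A·i, K = Q / (A·i) = 17.5 / (1090 × 0.01388) = 1.157 m/day.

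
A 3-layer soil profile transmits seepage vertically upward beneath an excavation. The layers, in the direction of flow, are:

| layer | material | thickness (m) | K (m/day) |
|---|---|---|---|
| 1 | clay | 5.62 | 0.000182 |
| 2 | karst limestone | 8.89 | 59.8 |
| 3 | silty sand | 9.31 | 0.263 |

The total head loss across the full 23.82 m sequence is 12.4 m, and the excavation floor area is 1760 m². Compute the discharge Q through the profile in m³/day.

Flow is perpendicular to layering, so the layers act in series and the equivalent K is the thickness-weighted harmonic mean.
Total thickness L = 5.62 + 8.89 + 9.31 = 23.82 m.
Σ(b_i/K_i) = 5.62/0.000182 + 8.89/59.8 + 9.31/0.263 = 30915 d.
K_eq = L / Σ(b_i/K_i) = 23.82 / 30915 = 0.0007705 m/day.
Q = K_eq · A · (Δh/L) = 0.0007705 × 1760 × (12.4/23.82) = 0.7059 m³/day.

0.706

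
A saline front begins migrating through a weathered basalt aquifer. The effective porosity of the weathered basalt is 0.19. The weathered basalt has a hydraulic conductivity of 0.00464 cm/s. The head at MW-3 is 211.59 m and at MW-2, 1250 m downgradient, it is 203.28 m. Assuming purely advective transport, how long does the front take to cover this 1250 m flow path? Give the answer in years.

Convert K: 0.00464 cm/s × 864 = 4.009 m/day.
Hydraulic gradient i = (211.59 − 203.28) / 1250 = 8.31 / 1250 = 0.006648.
Darcy flux q = K · i = 4.009 × 0.006648 = 0.02665 m/day.
Seepage velocity v = q / n_e = 0.02665 / 0.19 = 0.1403 m/day.
Travel time t = L / v = 1250 / 0.1403 = 8911 days = 24.40 years.

24.4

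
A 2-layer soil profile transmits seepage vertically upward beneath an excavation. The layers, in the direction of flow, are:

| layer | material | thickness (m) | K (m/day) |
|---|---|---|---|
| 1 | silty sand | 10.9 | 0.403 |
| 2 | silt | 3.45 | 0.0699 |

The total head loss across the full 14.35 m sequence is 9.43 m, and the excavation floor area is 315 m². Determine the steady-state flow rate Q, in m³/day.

Flow is perpendicular to layering, so the layers act in series and the equivalent K is the thickness-weighted harmonic mean.
Total thickness L = 10.9 + 3.45 = 14.35 m.
Σ(b_i/K_i) = 10.9/0.403 + 3.45/0.0699 = 76.40 d.
K_eq = L / Σ(b_i/K_i) = 14.35 / 76.40 = 0.1878 m/day.
Q = K_eq · A · (Δh/L) = 0.1878 × 315 × (9.43/14.35) = 38.88 m³/day.

38.9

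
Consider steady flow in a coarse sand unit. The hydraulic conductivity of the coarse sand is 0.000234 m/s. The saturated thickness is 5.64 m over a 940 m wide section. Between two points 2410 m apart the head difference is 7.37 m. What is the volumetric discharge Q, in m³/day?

Convert K: 0.000234 m/s × 86400 = 20.22 m/day.
Cross-sectional area A = 940 × 5.64 = 5302 m².
Hydraulic gradient i = Δh / L = 7.37 / 2410 = 0.003058.
Darcy's law: Q = K · A · i = 20.22 × 5302 × 0.003058 = 327.8 m³/day.

328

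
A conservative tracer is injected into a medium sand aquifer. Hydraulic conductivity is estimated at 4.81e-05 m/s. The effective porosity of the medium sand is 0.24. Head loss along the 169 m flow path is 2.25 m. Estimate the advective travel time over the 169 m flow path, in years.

Convert K: 4.81e-05 m/s × 86400 = 4.156 m/day.
Hydraulic gradient i = Δh / L = 2.25 / 169 = 0.01331.
Darcy flux q = K · i = 4.156 × 0.01331 = 0.05533 m/day.
Seepage velocity v = q / n_e = 0.05533 / 0.24 = 0.2305 m/day.
Travel time t = L / v = 169 / 0.2305 = 733.1 days = 2.007 years.

2.01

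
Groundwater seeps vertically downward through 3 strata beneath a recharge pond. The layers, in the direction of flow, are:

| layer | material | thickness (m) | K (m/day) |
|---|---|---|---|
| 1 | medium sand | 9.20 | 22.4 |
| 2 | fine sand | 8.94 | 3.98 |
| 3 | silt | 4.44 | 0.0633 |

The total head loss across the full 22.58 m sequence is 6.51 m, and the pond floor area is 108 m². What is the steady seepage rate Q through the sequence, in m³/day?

Flow is perpendicular to layering, so the layers act in series and the equivalent K is the thickness-weighted harmonic mean.
Total thickness L = 9.20 + 8.94 + 4.44 = 22.58 m.
Σ(b_i/K_i) = 9.20/22.4 + 8.94/3.98 + 4.44/0.0633 = 72.80 d.
K_eq = L / Σ(b_i/K_i) = 22.58 / 72.80 = 0.3102 m/day.
Q = K_eq · A · (Δh/L) = 0.3102 × 108 × (6.51/22.58) = 9.658 m³/day.

9.66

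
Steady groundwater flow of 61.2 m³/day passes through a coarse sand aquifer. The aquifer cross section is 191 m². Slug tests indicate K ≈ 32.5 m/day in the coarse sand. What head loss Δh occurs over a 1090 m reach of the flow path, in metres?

10.7

From Q = K·A·i, i = Q / (K·A) = 61.2 / (32.50 × 191.0) = 0.009859.
Head loss Δh = i · L = 0.009859 × 1090 = 10.75 m.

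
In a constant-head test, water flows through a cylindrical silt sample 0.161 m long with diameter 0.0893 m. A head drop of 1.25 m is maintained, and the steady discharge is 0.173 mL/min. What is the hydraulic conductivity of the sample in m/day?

0.00512

Cross-sectional area A = π·(d/2)² = π × (0.0893/2)² = 0.006263 m².
Convert discharge: 0.173 mL/min = 2.883e-09 m³/s.
Darcy's law rearranged: K = Q·L / (A·Δh) = 2.883e-09 × 0.161 / (0.006263 × 1.25) = 5.929e-08 m/s = 0.005123 m/day.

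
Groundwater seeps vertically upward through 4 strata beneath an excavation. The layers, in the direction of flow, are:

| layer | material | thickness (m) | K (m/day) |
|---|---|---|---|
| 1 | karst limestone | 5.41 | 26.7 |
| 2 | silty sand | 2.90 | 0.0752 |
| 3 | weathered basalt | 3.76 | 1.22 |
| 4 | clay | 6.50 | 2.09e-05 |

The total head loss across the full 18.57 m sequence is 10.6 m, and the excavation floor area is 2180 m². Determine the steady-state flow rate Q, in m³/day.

0.0743

Flow is perpendicular to layering, so the layers act in series and the equivalent K is the thickness-weighted harmonic mean.
Total thickness L = 5.41 + 2.90 + 3.76 + 6.50 = 18.57 m.
Σ(b_i/K_i) = 5.41/26.7 + 2.90/0.0752 + 3.76/1.22 + 6.50/2.09e-05 = 3.110e+05 d.
K_eq = L / Σ(b_i/K_i) = 18.57 / 3.110e+05 = 5.970e-05 m/day.
Q = K_eq · A · (Δh/L) = 5.970e-05 × 2180 × (10.6/18.57) = 0.07429 m³/day.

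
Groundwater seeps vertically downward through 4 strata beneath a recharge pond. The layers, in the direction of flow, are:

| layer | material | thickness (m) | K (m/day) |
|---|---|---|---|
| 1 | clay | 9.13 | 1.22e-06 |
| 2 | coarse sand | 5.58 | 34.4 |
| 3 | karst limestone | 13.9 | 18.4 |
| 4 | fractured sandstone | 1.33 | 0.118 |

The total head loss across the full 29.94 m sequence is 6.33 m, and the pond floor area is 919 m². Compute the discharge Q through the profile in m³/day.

Flow is perpendicular to layering, so the layers act in series and the equivalent K is the thickness-weighted harmonic mean.
Total thickness L = 9.13 + 5.58 + 13.9 + 1.33 = 29.94 m.
Σ(b_i/K_i) = 9.13/1.22e-06 + 5.58/34.4 + 13.9/18.4 + 1.33/0.118 = 7.484e+06 d.
K_eq = L / Σ(b_i/K_i) = 29.94 / 7.484e+06 = 4.001e-06 m/day.
Q = K_eq · A · (Δh/L) = 4.001e-06 × 919 × (6.33/29.94) = 0.0007773 m³/day.

0.000777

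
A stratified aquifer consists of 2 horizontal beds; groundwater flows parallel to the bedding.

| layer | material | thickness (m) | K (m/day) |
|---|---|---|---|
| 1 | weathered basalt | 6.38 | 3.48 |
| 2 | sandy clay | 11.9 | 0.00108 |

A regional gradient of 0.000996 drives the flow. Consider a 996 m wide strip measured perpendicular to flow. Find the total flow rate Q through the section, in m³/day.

Flow is parallel to layering, so each bed carries its own Darcy discharge and the transmissivities add.
Σ(K_i·b_i) = 3.48×6.38 + 0.00108×11.9 = 22.22 m²/day.
Hydraulic gradient i = 0.000996.
Q = Σ(K_i·b_i) · W · i = 22.22 × 996 × 0.0009960 = 22.04 m³/day.

22.0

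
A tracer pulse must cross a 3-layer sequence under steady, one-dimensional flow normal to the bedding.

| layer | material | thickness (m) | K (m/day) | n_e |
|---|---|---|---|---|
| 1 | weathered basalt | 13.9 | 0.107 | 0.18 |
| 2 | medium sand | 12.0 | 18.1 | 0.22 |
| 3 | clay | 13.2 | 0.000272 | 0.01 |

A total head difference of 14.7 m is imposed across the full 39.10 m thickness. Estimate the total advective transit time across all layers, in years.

With flow normal to the layers, continuity requires the same specific discharge q through every layer.
Σ(b_i/K_i) = 13.9/0.107 + 12.0/18.1 + 13.2/0.000272 = 48660 d.
q = Δh / Σ(b_i/K_i) = 14.7 / 48660 = 0.0003021 m/day.
In each layer the seepage velocity is v_i = q/n_i, so the layer transit time is t_i = b_i·n_i / q:
  layer 1 (weathered basalt): t_1 = 13.9 × 0.18 / 0.0003021 = 8282 d
  layer 2 (medium sand): t_2 = 12.0 × 0.22 / 0.0003021 = 8739 d
  layer 3 (clay): t_3 = 13.2 × 0.01 / 0.0003021 = 436.9 d
Total t = Σ t_i = 17458 days = 47.80 years.

47.8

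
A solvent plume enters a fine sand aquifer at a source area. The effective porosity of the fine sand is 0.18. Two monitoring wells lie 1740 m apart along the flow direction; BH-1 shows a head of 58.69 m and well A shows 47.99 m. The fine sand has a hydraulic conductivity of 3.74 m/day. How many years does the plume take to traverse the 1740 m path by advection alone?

37.3

Hydraulic gradient i = (58.69 − 47.99) / 1740 = 10.7 / 1740 = 0.006149.
Darcy flux q = K · i = 3.740 × 0.006149 = 0.02300 m/day.
Seepage velocity v = q / n_e = 0.02300 / 0.18 = 0.1278 m/day.
Travel time t = L / v = 1740 / 0.1278 = 13618 days = 37.28 years.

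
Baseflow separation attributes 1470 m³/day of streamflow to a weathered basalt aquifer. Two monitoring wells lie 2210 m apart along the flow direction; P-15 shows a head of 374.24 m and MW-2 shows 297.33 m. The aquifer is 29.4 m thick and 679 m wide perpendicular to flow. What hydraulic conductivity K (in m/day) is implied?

2.12

Cross-sectional area A = 679 × 29.4 = 19963 m².
Hydraulic gradient i = (374.24 − 297.33) / 2210 = 76.91 / 2210 = 0.03480.
From Q = K·A·i, K = Q / (A·i) = 1470 / (19963 × 0.03480) = 2.116 m/day.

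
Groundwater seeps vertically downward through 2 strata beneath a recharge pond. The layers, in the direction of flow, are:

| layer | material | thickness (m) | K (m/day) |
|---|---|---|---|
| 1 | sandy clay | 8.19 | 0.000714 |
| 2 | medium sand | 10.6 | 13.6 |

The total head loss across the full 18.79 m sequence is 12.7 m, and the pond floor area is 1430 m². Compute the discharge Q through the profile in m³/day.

Flow is perpendicular to layering, so the layers act in series and the equivalent K is the thickness-weighted harmonic mean.
Total thickness L = 8.19 + 10.6 = 18.79 m.
Σ(b_i/K_i) = 8.19/0.000714 + 10.6/13.6 = 11471 d.
K_eq = L / Σ(b_i/K_i) = 18.79 / 11471 = 0.001638 m/day.
Q = K_eq · A · (Δh/L) = 0.001638 × 1430 × (12.7/18.79) = 1.583 m³/day.

1.58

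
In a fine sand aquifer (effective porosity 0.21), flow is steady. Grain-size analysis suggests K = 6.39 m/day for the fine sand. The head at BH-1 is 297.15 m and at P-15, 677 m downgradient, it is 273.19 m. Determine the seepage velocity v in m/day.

Hydraulic gradient i = (297.15 − 273.19) / 677 = 23.96 / 677 = 0.03539.
Darcy flux q = K · i = 6.390 × 0.03539 = 0.2262 m/day.
Seepage velocity v = q / n_e = 0.2262 / 0.21 = 1.077 m/day.

1.08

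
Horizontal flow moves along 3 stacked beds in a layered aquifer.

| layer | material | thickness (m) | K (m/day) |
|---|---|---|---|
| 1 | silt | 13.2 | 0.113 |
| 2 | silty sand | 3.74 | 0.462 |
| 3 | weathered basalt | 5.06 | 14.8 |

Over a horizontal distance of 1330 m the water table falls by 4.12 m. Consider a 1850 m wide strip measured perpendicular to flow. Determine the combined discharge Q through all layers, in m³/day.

Flow is parallel to layering, so each bed carries its own Darcy discharge and the transmissivities add.
Σ(K_i·b_i) = 0.113×13.2 + 0.462×3.74 + 14.8×5.06 = 78.11 m²/day.
Hydraulic gradient i = Δh / L = 4.12 / 1330 = 0.003098.
Q = Σ(K_i·b_i) · W · i = 78.11 × 1850 × 0.003098 = 447.6 m³/day.

448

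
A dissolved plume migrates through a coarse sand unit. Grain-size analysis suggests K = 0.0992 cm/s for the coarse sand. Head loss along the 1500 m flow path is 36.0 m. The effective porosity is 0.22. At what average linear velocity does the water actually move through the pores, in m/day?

Convert K: 0.0992 cm/s × 864 = 85.71 m/day.
Hydraulic gradient i = Δh / L = 36.0 / 1500 = 0.02400.
Darcy flux q = K · i = 85.71 × 0.02400 = 2.057 m/day.
Seepage velocity v = q / n_e = 2.057 / 0.22 = 9.350 m/day.

9.35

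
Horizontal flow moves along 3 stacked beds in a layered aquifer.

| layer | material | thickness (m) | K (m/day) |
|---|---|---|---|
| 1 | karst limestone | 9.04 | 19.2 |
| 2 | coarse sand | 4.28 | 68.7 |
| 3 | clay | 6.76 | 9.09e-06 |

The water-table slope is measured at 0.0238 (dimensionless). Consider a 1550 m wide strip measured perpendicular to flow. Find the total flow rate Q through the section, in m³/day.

Flow is parallel to layering, so each bed carries its own Darcy discharge and the transmissivities add.
Σ(K_i·b_i) = 19.2×9.04 + 68.7×4.28 + 9.09e-06×6.76 = 467.6 m²/day.
Hydraulic gradient i = 0.0238.
Q = Σ(K_i·b_i) · W · i = 467.6 × 1550 × 0.02380 = 17250 m³/day.

17200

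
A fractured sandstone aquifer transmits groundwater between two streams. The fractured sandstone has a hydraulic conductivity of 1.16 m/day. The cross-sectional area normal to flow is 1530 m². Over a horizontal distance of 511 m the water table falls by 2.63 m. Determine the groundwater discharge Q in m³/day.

Hydraulic gradient i = Δh / L = 2.63 / 511 = 0.005147.
Darcy's law: Q = K · A · i = 1.160 × 1530 × 0.005147 = 9.134 m³/day.

9.13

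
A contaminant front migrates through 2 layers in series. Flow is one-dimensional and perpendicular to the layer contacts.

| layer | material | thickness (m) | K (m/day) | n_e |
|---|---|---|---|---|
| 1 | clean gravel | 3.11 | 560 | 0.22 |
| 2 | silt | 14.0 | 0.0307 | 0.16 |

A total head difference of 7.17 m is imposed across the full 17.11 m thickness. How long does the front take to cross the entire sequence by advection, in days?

186

With flow normal to the layers, continuity requires the same specific discharge q through every layer.
Σ(b_i/K_i) = 3.11/560 + 14.0/0.0307 = 456.0 d.
q = Δh / Σ(b_i/K_i) = 7.17 / 456.0 = 0.01572 m/day.
In each layer the seepage velocity is v_i = q/n_i, so the layer transit time is t_i = b_i·n_i / q:
  layer 1 (clean gravel): t_1 = 3.11 × 0.22 / 0.01572 = 43.52 d
  layer 2 (silt): t_2 = 14.0 × 0.16 / 0.01572 = 142.5 d
Total t = Σ t_i = 186.0 days.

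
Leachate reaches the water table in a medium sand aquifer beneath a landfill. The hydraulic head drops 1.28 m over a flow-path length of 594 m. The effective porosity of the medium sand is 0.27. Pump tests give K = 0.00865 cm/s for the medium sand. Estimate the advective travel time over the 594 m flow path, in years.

Convert K: 0.00865 cm/s × 864 = 7.474 m/day.
Hydraulic gradient i = Δh / L = 1.28 / 594 = 0.002155.
Darcy flux q = K · i = 7.474 × 0.002155 = 0.01610 m/day.
Seepage velocity v = q / n_e = 0.01610 / 0.27 = 0.05965 m/day.
Travel time t = L / v = 594 / 0.05965 = 9959 days = 27.27 years.

27.3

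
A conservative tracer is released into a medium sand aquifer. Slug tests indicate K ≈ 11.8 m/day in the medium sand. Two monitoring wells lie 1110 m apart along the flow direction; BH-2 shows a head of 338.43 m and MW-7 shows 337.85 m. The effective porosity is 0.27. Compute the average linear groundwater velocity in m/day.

0.0228

Hydraulic gradient i = (338.43 − 337.85) / 1110 = 0.58 / 1110 = 0.0005225.
Darcy flux q = K · i = 11.80 × 0.0005225 = 0.006166 m/day.
Seepage velocity v = q / n_e = 0.006166 / 0.27 = 0.02284 m/day.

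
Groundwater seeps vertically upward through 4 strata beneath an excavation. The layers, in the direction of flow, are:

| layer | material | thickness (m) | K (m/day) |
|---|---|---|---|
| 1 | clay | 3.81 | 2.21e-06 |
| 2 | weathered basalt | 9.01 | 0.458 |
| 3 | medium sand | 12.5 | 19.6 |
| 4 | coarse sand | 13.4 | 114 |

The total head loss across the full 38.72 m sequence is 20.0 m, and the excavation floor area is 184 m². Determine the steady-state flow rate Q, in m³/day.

0.00213

Flow is perpendicular to layering, so the layers act in series and the equivalent K is the thickness-weighted harmonic mean.
Total thickness L = 3.81 + 9.01 + 12.5 + 13.4 = 38.72 m.
Σ(b_i/K_i) = 3.81/2.21e-06 + 9.01/0.458 + 12.5/19.6 + 13.4/114 = 1.724e+06 d.
K_eq = L / Σ(b_i/K_i) = 38.72 / 1.724e+06 = 2.246e-05 m/day.
Q = K_eq · A · (Δh/L) = 2.246e-05 × 184 × (20.0/38.72) = 0.002135 m³/day.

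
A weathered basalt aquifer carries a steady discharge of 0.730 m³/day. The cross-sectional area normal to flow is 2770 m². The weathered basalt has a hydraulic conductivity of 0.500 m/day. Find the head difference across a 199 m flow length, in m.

From Q = K·A·i, i = Q / (K·A) = 0.730 / (0.5000 × 2770) = 0.0005271.
Head loss Δh = i · L = 0.0005271 × 199 = 0.1049 m.

0.105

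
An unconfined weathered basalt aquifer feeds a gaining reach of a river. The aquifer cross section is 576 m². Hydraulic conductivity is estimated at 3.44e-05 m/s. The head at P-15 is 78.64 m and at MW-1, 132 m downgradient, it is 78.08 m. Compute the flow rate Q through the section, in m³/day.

Convert K: 3.44e-05 m/s × 86400 = 2.972 m/day.
Hydraulic gradient i = (78.64 − 78.08) / 132 = 0.56 / 132 = 0.004242.
Darcy's law: Q = K · A · i = 2.972 × 576.0 × 0.004242 = 7.263 m³/day.

7.26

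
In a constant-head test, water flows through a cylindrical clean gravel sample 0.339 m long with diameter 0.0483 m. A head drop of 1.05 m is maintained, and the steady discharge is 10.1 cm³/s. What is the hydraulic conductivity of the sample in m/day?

154

Cross-sectional area A = π·(d/2)² = π × (0.0483/2)² = 0.001832 m².
Convert discharge: 10.1 cm³/s = 1.010e-05 m³/s.
Darcy's law rearranged: K = Q·L / (A·Δh) = 1.010e-05 × 0.339 / (0.001832 × 1.05) = 0.001780 m/s = 153.8 m/day.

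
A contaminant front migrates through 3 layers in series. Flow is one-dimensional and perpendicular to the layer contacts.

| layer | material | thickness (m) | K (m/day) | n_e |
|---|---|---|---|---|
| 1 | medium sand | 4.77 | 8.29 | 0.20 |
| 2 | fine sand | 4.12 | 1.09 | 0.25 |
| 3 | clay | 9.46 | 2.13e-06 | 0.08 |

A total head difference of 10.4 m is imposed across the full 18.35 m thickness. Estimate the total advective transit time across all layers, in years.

With flow normal to the layers, continuity requires the same specific discharge q through every layer.
Σ(b_i/K_i) = 4.77/8.29 + 4.12/1.09 + 9.46/2.13e-06 = 4.441e+06 d.
q = Δh / Σ(b_i/K_i) = 10.4 / 4.441e+06 = 2.342e-06 m/day.
In each layer the seepage velocity is v_i = q/n_i, so the layer transit time is t_i = b_i·n_i / q:
  layer 1 (medium sand): t_1 = 4.77 × 0.20 / 2.342e-06 = 4.074e+05 d
  layer 2 (fine sand): t_2 = 4.12 × 0.25 / 2.342e-06 = 4.399e+05 d
  layer 3 (clay): t_3 = 9.46 × 0.08 / 2.342e-06 = 3.232e+05 d
Total t = Σ t_i = 1.170e+06 days = 3205 years.

3200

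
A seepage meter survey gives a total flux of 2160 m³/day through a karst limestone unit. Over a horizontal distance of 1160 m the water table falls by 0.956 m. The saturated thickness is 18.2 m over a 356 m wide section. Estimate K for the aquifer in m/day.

Cross-sectional area A = 356 × 18.2 = 6479 m².
Hydraulic gradient i = Δh / L = 0.956 / 1160 = 0.0008241.
From Q = K·A·i, K = Q / (A·i) = 2160 / (6479 × 0.0008241) = 404.5 m/day.

405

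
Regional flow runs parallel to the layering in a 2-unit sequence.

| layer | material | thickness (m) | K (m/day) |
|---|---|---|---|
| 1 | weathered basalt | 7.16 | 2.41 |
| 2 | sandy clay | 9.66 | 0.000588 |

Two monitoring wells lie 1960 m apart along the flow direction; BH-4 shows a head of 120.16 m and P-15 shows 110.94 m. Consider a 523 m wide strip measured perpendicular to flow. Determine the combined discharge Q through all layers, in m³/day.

Flow is parallel to layering, so each bed carries its own Darcy discharge and the transmissivities add.
Σ(K_i·b_i) = 2.41×7.16 + 0.000588×9.66 = 17.26 m²/day.
Hydraulic gradient i = (120.16 − 110.94) / 1960 = 9.22 / 1960 = 0.004704.
Q = Σ(K_i·b_i) · W · i = 17.26 × 523 × 0.004704 = 42.47 m³/day.

42.5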